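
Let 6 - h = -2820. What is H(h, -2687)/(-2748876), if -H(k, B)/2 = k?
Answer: 471/229073 ≈ 0.0020561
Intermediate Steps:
h = 2826 (h = 6 - 1*(-2820) = 6 + 2820 = 2826)
H(k, B) = -2*k
H(h, -2687)/(-2748876) = -2*2826/(-2748876) = -5652*(-1/2748876) = 471/229073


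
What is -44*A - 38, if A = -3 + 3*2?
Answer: -170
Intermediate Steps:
A = 3 (A = -3 + 6 = 3)
-44*A - 38 = -44*3 - 38 = -132 - 38 = -170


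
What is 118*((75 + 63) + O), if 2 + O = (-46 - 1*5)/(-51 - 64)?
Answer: 1851538/115 ≈ 16100.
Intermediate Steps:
O = -179/115 (O = -2 + (-46 - 1*5)/(-51 - 64) = -2 + (-46 - 5)/(-115) = -2 - 51*(-1/115) = -2 + 51/115 = -179/115 ≈ -1.5565)
118*((75 + 63) + O) = 118*((75 + 63) - 179/115) = 118*(138 - 179/115) = 118*(15691/115) = 1851538/115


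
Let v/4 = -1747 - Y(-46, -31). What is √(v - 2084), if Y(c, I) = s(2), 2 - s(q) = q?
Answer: 36*I*√7 ≈ 95.247*I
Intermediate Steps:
s(q) = 2 - q
Y(c, I) = 0 (Y(c, I) = 2 - 1*2 = 2 - 2 = 0)
v = -6988 (v = 4*(-1747 - 1*0) = 4*(-1747 + 0) = 4*(-1747) = -6988)
√(v - 2084) = √(-6988 - 2084) = √(-9072) = 36*I*√7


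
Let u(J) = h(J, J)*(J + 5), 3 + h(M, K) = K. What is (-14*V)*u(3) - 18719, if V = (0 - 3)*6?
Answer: -18719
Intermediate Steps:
h(M, K) = -3 + K
u(J) = (-3 + J)*(5 + J) (u(J) = (-3 + J)*(J + 5) = (-3 + J)*(5 + J))
V = -18 (V = -3*6 = -18)
(-14*V)*u(3) - 18719 = (-14*(-18))*((-3 + 3)*(5 + 3)) - 18719 = 252*(0*8) - 18719 = 252*0 - 18719 = 0 - 18719 = -18719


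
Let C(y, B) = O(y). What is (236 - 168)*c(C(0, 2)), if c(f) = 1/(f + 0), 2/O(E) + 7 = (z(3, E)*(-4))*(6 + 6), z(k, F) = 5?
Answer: -8398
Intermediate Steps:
O(E) = -2/247 (O(E) = 2/(-7 + (5*(-4))*(6 + 6)) = 2/(-7 - 20*12) = 2/(-7 - 240) = 2/(-247) = 2*(-1/247) = -2/247)
C(y, B) = -2/247
c(f) = 1/f
(236 - 168)*c(C(0, 2)) = (236 - 168)/(-2/247) = 68*(-247/2) = -8398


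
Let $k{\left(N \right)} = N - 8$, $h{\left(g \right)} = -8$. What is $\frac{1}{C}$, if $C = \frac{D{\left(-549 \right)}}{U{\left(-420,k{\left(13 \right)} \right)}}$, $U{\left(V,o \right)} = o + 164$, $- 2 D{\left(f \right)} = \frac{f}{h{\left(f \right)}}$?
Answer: $- \frac{2704}{549} \approx -4.9253$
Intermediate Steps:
$k{\left(N \right)} = -8 + N$ ($k{\left(N \right)} = N - 8 = -8 + N$)
$D{\left(f \right)} = \frac{f}{16}$ ($D{\left(f \right)} = - \frac{f \frac{1}{-8}}{2} = - \frac{f \left(- \frac{1}{8}\right)}{2} = - \frac{\left(- \frac{1}{8}\right) f}{2} = \frac{f}{16}$)
$U{\left(V,o \right)} = 164 + o$
$C = - \frac{549}{2704}$ ($C = \frac{\frac{1}{16} \left(-549\right)}{164 + \left(-8 + 13\right)} = - \frac{549}{16 \left(164 + 5\right)} = - \frac{549}{16 \cdot 169} = \left(- \frac{549}{16}\right) \frac{1}{169} = - \frac{549}{2704} \approx -0.20303$)
$\frac{1}{C} = \frac{1}{- \frac{549}{2704}} = - \frac{2704}{549}$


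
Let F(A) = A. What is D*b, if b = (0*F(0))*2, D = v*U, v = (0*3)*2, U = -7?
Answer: 0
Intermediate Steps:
v = 0 (v = 0*2 = 0)
D = 0 (D = 0*(-7) = 0)
b = 0 (b = (0*0)*2 = 0*2 = 0)
D*b = 0*0 = 0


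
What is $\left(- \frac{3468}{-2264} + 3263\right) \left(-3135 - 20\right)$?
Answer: $- \frac{5829572375}{566} \approx -1.03 \cdot 10^{7}$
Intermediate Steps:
$\left(- \frac{3468}{-2264} + 3263\right) \left(-3135 - 20\right) = \left(\left(-3468\right) \left(- \frac{1}{2264}\right) + 3263\right) \left(-3155\right) = \left(\frac{867}{566} + 3263\right) \left(-3155\right) = \frac{1847725}{566} \left(-3155\right) = - \frac{5829572375}{566}$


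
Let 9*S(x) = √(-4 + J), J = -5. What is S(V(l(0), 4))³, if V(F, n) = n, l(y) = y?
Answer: -I/27 ≈ -0.037037*I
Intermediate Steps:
S(x) = I/3 (S(x) = √(-4 - 5)/9 = √(-9)/9 = (3*I)/9 = I/3)
S(V(l(0), 4))³ = (I/3)³ = -I/27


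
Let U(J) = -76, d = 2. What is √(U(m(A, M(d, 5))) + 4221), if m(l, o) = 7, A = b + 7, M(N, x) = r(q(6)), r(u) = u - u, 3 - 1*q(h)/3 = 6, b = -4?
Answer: √4145 ≈ 64.382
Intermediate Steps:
q(h) = -9 (q(h) = 9 - 3*6 = 9 - 18 = -9)
r(u) = 0
M(N, x) = 0
A = 3 (A = -4 + 7 = 3)
√(U(m(A, M(d, 5))) + 4221) = √(-76 + 4221) = √4145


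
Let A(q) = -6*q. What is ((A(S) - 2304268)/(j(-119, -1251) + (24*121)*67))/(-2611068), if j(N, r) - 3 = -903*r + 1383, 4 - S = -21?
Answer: 1152209/1730625009138 ≈ 6.6578e-7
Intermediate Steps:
S = 25 (S = 4 - 1*(-21) = 4 + 21 = 25)
j(N, r) = 1386 - 903*r (j(N, r) = 3 + (-903*r + 1383) = 3 + (1383 - 903*r) = 1386 - 903*r)
((A(S) - 2304268)/(j(-119, -1251) + (24*121)*67))/(-2611068) = ((-6*25 - 2304268)/((1386 - 903*(-1251)) + (24*121)*67))/(-2611068) = ((-150 - 2304268)/((1386 + 1129653) + 2904*67))*(-1/2611068) = -2304418/(1131039 + 194568)*(-1/2611068) = -2304418/1325607*(-1/2611068) = 1152209/1730625009138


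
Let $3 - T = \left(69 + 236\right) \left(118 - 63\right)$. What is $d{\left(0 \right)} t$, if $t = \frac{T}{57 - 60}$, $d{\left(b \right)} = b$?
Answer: $0$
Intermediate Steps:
$T = -16772$ ($T = 3 - \left(69 + 236\right) \left(118 - 63\right) = 3 - 305 \cdot 55 = 3 - 16775 = -16772$)
$t = \frac{16772}{3}$ ($t = - \frac{16772}{57 - 60} = - \frac{16772}{-3} = \left(-16772\right) \left(- \frac{1}{3}\right) = \frac{16772}{3} \approx 5590.7$)
$d{\left(0 \right)} t = 0 \cdot \frac{16772}{3} = 0$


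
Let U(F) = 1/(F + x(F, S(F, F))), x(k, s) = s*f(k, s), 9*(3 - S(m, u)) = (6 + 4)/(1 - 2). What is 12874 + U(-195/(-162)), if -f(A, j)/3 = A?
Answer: 14225689/1105 ≈ 12874.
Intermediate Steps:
f(A, j) = -3*A
S(m, u) = 37/9 (S(m, u) = 3 - (6 + 4)/(9*(1 - 2)) = 3 - 10/(9*(-1)) = 3 - 10*(-1)/9 = 3 - 1/9*(-10) = 3 + 10/9 = 37/9)
x(k, s) = -3*k*s (x(k, s) = s*(-3*k) = -3*k*s)
U(F) = -3/(34*F) (U(F) = 1/(F - 3*F*37/9) = 1/(F - 37*F/3) = 1/(-34*F/3) = -3/(34*F))
12874 + U(-195/(-162)) = 12874 - 3/(34*((-195/(-162)))) = 12874 - 3/(34*((-195*(-1/162)))) = 12874 - 3/(34*65/54) = 12874 - 3/34*54/65 = 12874 - 81/1105 = 14225689/1105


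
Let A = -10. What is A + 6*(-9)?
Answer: -64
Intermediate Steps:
A + 6*(-9) = -10 + 6*(-9) = -10 - 54 = -64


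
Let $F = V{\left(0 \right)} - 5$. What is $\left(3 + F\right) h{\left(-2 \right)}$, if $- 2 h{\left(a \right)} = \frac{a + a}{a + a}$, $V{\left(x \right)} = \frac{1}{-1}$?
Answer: $\frac{3}{2} \approx 1.5$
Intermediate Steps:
$V{\left(x \right)} = -1$
$h{\left(a \right)} = - \frac{1}{2}$ ($h{\left(a \right)} = - \frac{\left(a + a\right) \frac{1}{a + a}}{2} = - \frac{2 a \frac{1}{2 a}}{2} = \left(- \frac{1}{2}\right) 1 = - \frac{1}{2}$)
$F = -6$ ($F = -1 - 5 = -6$)
$\left(3 + F\right) h{\left(-2 \right)} = \left(3 - 6\right) \left(- \frac{1}{2}\right) = \left(-3\right) \left(- \frac{1}{2}\right) = \frac{3}{2}$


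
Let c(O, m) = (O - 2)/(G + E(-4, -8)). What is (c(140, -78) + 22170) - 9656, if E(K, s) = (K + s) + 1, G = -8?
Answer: 237628/19 ≈ 12507.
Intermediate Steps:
E(K, s) = 1 + K + s
c(O, m) = 2/19 - O/19 (c(O, m) = (O - 2)/(-8 + (1 - 4 - 8)) = (-2 + O)/(-8 - 11) = (-2 + O)/(-19) = (-2 + O)*(-1/19) = 2/19 - O/19)
(c(140, -78) + 22170) - 9656 = ((2/19 - 1/19*140) + 22170) - 9656 = ((2/19 - 140/19) + 22170) - 9656 = (-138/19 + 22170) - 9656 = 421092/19 - 9656 = 237628/19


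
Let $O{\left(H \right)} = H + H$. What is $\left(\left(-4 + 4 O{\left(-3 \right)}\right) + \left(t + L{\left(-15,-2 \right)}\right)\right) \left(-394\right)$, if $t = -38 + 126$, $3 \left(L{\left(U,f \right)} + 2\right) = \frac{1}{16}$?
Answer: $- \frac{548645}{24} \approx -22860.0$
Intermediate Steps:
$L{\left(U,f \right)} = - \frac{95}{48}$ ($L{\left(U,f \right)} = -2 + \frac{1}{3 \cdot 16} = -2 + \frac{1}{3} \cdot \frac{1}{16} = -2 + \frac{1}{48} = - \frac{95}{48}$)
$t = 88$
$O{\left(H \right)} = 2 H$
$\left(\left(-4 + 4 O{\left(-3 \right)}\right) + \left(t + L{\left(-15,-2 \right)}\right)\right) \left(-394\right) = \left(\left(-4 + 4 \cdot 2 \left(-3\right)\right) + \left(88 - \frac{95}{48}\right)\right) \left(-394\right) = \left(\left(-4 + 4 \left(-6\right)\right) + \frac{4129}{48}\right) \left(-394\right) = \left(\left(-4 - 24\right) + \frac{4129}{48}\right) \left(-394\right) = \left(-28 + \frac{4129}{48}\right) \left(-394\right) = \frac{2785}{48} \left(-394\right) = - \frac{548645}{24}$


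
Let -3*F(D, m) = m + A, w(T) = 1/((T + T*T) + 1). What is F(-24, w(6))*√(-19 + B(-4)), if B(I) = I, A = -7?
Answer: 100*I*√23/43 ≈ 11.153*I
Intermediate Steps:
w(T) = 1/(1 + T + T²) (w(T) = 1/((T + T²) + 1) = 1/(1 + T + T²))
F(D, m) = 7/3 - m/3 (F(D, m) = -(m - 7)/3 = -(-7 + m)/3 = 7/3 - m/3)
F(-24, w(6))*√(-19 + B(-4)) = (7/3 - 1/(3*(1 + 6 + 6²)))*√(-19 - 4) = (7/3 - 1/(3*(1 + 6 + 36)))*√(-23) = (7/3 - ⅓/43)*(I*√23) = (7/3 - ⅓*1/43)*(I*√23) = (7/3 - 1/129)*(I*√23) = 100*(I*√23)/43 = 100*I*√23/43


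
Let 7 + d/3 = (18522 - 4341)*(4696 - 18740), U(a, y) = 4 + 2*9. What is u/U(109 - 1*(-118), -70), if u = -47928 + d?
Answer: -597521841/22 ≈ -2.7160e+7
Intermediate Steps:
U(a, y) = 22 (U(a, y) = 4 + 18 = 22)
d = -597473913 (d = -21 + 3*((18522 - 4341)*(4696 - 18740)) = -21 + 3*(14181*(-14044)) = -21 + 3*(-199157964) = -21 - 597473892 = -597473913)
u = -597521841 (u = -47928 - 597473913 = -597521841)
u/U(109 - 1*(-118), -70) = -597521841/22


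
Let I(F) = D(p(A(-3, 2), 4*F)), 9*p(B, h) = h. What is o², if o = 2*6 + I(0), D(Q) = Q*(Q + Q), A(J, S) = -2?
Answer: 144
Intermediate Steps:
p(B, h) = h/9
D(Q) = 2*Q² (D(Q) = Q*(2*Q) = 2*Q²)
I(F) = 32*F²/81 (I(F) = 2*((4*F)/9)² = 2*(4*F/9)² = 2*(16*F²/81) = 32*F²/81)
o = 12 (o = 2*6 + (32/81)*0² = 12 + (32/81)*0 = 12 + 0 = 12)
o² = 12² = 144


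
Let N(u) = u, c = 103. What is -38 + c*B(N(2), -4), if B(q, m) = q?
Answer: 168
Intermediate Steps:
-38 + c*B(N(2), -4) = -38 + 103*2 = -38 + 206 = 168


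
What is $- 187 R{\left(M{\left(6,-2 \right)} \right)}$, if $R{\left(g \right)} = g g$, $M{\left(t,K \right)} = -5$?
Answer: $-4675$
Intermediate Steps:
$R{\left(g \right)} = g^{2}$
$- 187 R{\left(M{\left(6,-2 \right)} \right)} = - 187 \left(-5\right)^{2} = \left(-187\right) 25 = -4675$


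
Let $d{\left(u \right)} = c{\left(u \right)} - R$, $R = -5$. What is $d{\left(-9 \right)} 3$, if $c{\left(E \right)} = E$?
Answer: $-12$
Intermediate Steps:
$d{\left(u \right)} = 5 + u$ ($d{\left(u \right)} = u - -5 = u + 5 = 5 + u$)
$d{\left(-9 \right)} 3 = \left(5 - 9\right) 3 = \left(-4\right) 3 = -12$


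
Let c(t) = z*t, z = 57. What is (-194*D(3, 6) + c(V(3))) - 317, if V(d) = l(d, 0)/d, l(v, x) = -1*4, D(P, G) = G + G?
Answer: -2721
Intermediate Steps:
D(P, G) = 2*G
l(v, x) = -4
V(d) = -4/d
c(t) = 57*t
(-194*D(3, 6) + c(V(3))) - 317 = (-388*6 + 57*(-4/3)) - 317 = (-194*12 + 57*(-4*1/3)) - 317 = (-2328 + 57*(-4/3)) - 317 = (-2328 - 76) - 317 = -2404 - 317 = -2721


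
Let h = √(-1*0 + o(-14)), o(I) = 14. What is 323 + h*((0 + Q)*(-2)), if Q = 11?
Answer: 323 - 22*√14 ≈ 240.68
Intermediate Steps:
h = √14 (h = √(-1*0 + 14) = √(0 + 14) = √14 ≈ 3.7417)
323 + h*((0 + Q)*(-2)) = 323 + √14*((0 + 11)*(-2)) = 323 + √14*(11*(-2)) = 323 + √14*(-22) = 323 - 22*√14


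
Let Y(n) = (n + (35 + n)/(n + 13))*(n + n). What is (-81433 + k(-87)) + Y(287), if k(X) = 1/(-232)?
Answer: 1460226949/17400 ≈ 83921.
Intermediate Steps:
k(X) = -1/232
Y(n) = 2*n*(n + (35 + n)/(13 + n)) (Y(n) = (n + (35 + n)/(13 + n))*(2*n) = 2*n*(n + (35 + n)/(13 + n)))
(-81433 + k(-87)) + Y(287) = (-81433 - 1/232) + 2*287*(35 + 287**2 + 14*287)/(13 + 287) = -18892457/232 + 2*287*(35 + 82369 + 4018)/300 = -18892457/232 + 2*287*(1/300)*86422 = -18892457/232 + 12401557/75 = 1460226949/17400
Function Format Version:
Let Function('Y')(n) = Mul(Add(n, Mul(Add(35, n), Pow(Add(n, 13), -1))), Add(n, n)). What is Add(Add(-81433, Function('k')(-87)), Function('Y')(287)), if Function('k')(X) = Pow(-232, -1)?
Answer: Rational(1460226949, 17400) ≈ 83921.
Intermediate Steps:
Function('k')(X) = Rational(-1, 232)
Function('Y')(n) = Mul(2, n, Add(n, Mul(Pow(Add(13, n), -1), Add(35, n)))) (Function('Y')(n) = Mul(Add(n, Mul(Add(35, n), Pow(Add(13, n), -1))), Mul(2, n)) = Mul(Add(n, Mul(Pow(Add(13, n), -1), Add(35, n))), Mul(2, n)) = Mul(2, n, Add(n, Mul(Pow(Add(13, n), -1), Add(35, n)))))
Add(Add(-81433, Function('k')(-87)), Function('Y')(287)) = Add(Add(-81433, Rational(-1, 232)), Mul(2, 287, Pow(Add(13, 287), -1), Add(35, Pow(287, 2), Mul(14, 287)))) = Add(Rational(-18892457, 232), Mul(2, 287, Pow(300, -1), Add(35, 82369, 4018))) = Add(Rational(-18892457, 232), Mul(2, 287, Rational(1, 300), 86422)) = Add(Rational(-18892457, 232), Rational(12401557, 75)) = Rational(1460226949, 17400)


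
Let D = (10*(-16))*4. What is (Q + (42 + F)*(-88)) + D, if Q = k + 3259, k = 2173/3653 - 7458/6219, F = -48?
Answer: 23826612614/7572669 ≈ 3146.4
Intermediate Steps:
k = -4576729/7572669 (k = 2173*(1/3653) - 7458*1/6219 = 2173/3653 - 2486/2073 = -4576729/7572669 ≈ -0.60437)
D = -640 (D = -160*4 = -640)
Q = 24674751542/7572669 (Q = -4576729/7572669 + 3259 = 24674751542/7572669 ≈ 3258.4)
(Q + (42 + F)*(-88)) + D = (24674751542/7572669 + (42 - 48)*(-88)) - 640 = (24674751542/7572669 - 6*(-88)) - 640 = (24674751542/7572669 + 528) - 640 = 28673120774/7572669 - 640 = 23826612614/7572669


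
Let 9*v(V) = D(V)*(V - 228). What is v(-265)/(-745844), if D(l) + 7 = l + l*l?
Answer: 34486829/6712596 ≈ 5.1376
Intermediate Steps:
D(l) = -7 + l + l² (D(l) = -7 + (l + l*l) = -7 + (l + l²) = -7 + l + l²)
v(V) = (-228 + V)*(-7 + V + V²)/9 (v(V) = ((-7 + V + V²)*(V - 228))/9 = ((-7 + V + V²)*(-228 + V))/9 = ((-228 + V)*(-7 + V + V²))/9 = (-228 + V)*(-7 + V + V²)/9)
v(-265)/(-745844) = ((-228 - 265)*(-7 - 265 + (-265)²)/9)/(-745844) = ((⅑)*(-493)*(-7 - 265 + 70225))*(-1/745844) = ((⅑)*(-493)*69953)*(-1/745844) = -34486829/9*(-1/745844) = 34486829/6712596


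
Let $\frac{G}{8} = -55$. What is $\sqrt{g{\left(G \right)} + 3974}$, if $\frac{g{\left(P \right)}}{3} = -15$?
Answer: $\sqrt{3929} \approx 62.682$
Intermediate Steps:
$G = -440$ ($G = 8 \left(-55\right) = -440$)
$g{\left(P \right)} = -45$ ($g{\left(P \right)} = 3 \left(-15\right) = -45$)
$\sqrt{g{\left(G \right)} + 3974} = \sqrt{-45 + 3974} = \sqrt{3929}$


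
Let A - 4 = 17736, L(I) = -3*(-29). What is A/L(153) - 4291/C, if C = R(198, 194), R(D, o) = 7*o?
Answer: 3388229/16878 ≈ 200.75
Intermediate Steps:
L(I) = 87
A = 17740 (A = 4 + 17736 = 17740)
C = 1358 (C = 7*194 = 1358)
A/L(153) - 4291/C = 17740/87 - 4291/1358 = 17740*(1/87) - 4291*1/1358 = 17740/87 - 613/194 = 3388229/16878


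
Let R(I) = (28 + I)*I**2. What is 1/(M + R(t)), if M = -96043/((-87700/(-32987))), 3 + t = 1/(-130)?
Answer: -1926769000/69169089595157 ≈ -2.7856e-5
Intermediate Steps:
t = -391/130 (t = -3 + 1/(-130) = -3 - 1/130 = -391/130 ≈ -3.0077)
R(I) = I**2*(28 + I)
M = -3168170441/87700 (M = -96043/((-87700*(-1/32987))) = -96043/87700/32987 = -96043*32987/87700 = -3168170441/87700 ≈ -36125.)
1/(M + R(t)) = 1/(-3168170441/87700 + (-391/130)**2*(28 - 391/130)) = 1/(-3168170441/87700 + (152881/16900)*(3249/130)) = 1/(-3168170441/87700 + 496710369/2197000) = 1/(-69169089595157/1926769000) = -1926769000/69169089595157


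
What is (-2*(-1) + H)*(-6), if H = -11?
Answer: 54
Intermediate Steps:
(-2*(-1) + H)*(-6) = (-2*(-1) - 11)*(-6) = (2 - 11)*(-6) = -9*(-6) = 54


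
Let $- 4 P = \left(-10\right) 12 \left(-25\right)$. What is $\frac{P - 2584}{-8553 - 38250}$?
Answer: $\frac{3334}{46803} \approx 0.071235$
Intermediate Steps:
$P = -750$ ($P = - \frac{\left(-10\right) 12 \left(-25\right)}{4} = - \frac{\left(-120\right) \left(-25\right)}{4} = \left(- \frac{1}{4}\right) 3000 = -750$)
$\frac{P - 2584}{-8553 - 38250} = \frac{-750 - 2584}{-8553 - 38250} = - \frac{3334}{-46803} = \left(-3334\right) \left(- \frac{1}{46803}\right) = \frac{3334}{46803}$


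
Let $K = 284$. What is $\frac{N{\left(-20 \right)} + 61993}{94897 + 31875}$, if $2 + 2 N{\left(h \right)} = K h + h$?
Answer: $\frac{29571}{63386} \approx 0.46652$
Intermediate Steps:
$N{\left(h \right)} = -1 + \frac{285 h}{2}$ ($N{\left(h \right)} = -1 + \frac{284 h + h}{2} = -1 + \frac{285 h}{2}$)
$\frac{N{\left(-20 \right)} + 61993}{94897 + 31875} = \frac{\left(-1 + \frac{285}{2} \left(-20\right)\right) + 61993}{94897 + 31875} = \frac{\left(-1 - 2850\right) + 61993}{126772} = \left(-2851 + 61993\right) \frac{1}{126772} = 59142 \cdot \frac{1}{126772} = \frac{29571}{63386}$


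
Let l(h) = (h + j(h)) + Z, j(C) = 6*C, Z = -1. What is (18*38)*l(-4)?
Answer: -19836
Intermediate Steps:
l(h) = -1 + 7*h (l(h) = (h + 6*h) - 1 = 7*h - 1 = -1 + 7*h)
(18*38)*l(-4) = (18*38)*(-1 + 7*(-4)) = 684*(-1 - 28) = 684*(-29) = -19836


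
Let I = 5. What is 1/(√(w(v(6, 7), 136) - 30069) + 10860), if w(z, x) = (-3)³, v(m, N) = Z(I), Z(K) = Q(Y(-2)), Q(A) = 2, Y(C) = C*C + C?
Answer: 905/9830808 - I*√209/9830808 ≈ 9.2058e-5 - 1.4706e-6*I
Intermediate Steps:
Y(C) = C + C² (Y(C) = C² + C = C + C²)
Z(K) = 2
v(m, N) = 2
w(z, x) = -27
1/(√(w(v(6, 7), 136) - 30069) + 10860) = 1/(√(-27 - 30069) + 10860) = 1/(√(-30096) + 10860) = 1/(12*I*√209 + 10860) = 1/(10860 + 12*I*√209)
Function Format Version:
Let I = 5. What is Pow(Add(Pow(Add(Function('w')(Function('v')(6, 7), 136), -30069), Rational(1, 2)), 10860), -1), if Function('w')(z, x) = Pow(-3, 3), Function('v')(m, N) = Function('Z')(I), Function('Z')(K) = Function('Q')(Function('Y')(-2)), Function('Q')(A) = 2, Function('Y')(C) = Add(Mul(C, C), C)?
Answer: Add(Rational(905, 9830808), Mul(Rational(-1, 9830808), I, Pow(209, Rational(1, 2)))) ≈ Add(9.2058e-5, Mul(-1.4706e-6, I))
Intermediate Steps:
Function('Y')(C) = Add(C, Pow(C, 2)) (Function('Y')(C) = Add(Pow(C, 2), C) = Add(C, Pow(C, 2)))
Function('Z')(K) = 2
Function('v')(m, N) = 2
Function('w')(z, x) = -27
Pow(Add(Pow(Add(Function('w')(Function('v')(6, 7), 136), -30069), Rational(1, 2)), 10860), -1) = Pow(Add(Pow(Add(-27, -30069), Rational(1, 2)), 10860), -1) = Pow(Add(Pow(-30096, Rational(1, 2)), 10860), -1) = Pow(Add(Mul(12, I, Pow(209, Rational(1, 2))), 10860), -1) = Pow(Add(10860, Mul(12, I, Pow(209, Rational(1, 2)))), -1)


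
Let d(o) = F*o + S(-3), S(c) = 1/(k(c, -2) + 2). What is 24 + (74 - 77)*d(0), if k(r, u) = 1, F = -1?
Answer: 23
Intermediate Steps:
S(c) = 1/3 (S(c) = 1/(1 + 2) = 1/3)
d(o) = 1/3 - o (d(o) = -o + 1/3 = 1/3 - o)
24 + (74 - 77)*d(0) = 24 + (74 - 77)*(1/3 - 1*0) = 24 - 3*(1/3 + 0) = 24 - 3*1/3 = 24 - 1 = 23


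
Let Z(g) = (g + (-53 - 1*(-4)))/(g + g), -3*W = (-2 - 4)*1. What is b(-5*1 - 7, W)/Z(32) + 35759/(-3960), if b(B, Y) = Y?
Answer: -1114783/67320 ≈ -16.559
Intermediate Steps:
W = 2 (W = -(-2 - 4)/3 = -(-2) = -⅓*(-6) = 2)
Z(g) = (-49 + g)/(2*g) (Z(g) = (g + (-53 + 4))/((2*g)) = (g - 49)*(1/(2*g)) = (-49 + g)*(1/(2*g)) = (-49 + g)/(2*g))
b(-5*1 - 7, W)/Z(32) + 35759/(-3960) = 2/(((½)*(-49 + 32)/32)) + 35759/(-3960) = 2/(((½)*(1/32)*(-17))) + 35759*(-1/3960) = 2/(-17/64) - 35759/3960 = 2*(-64/17) - 35759/3960 = -128/17 - 35759/3960 = -1114783/67320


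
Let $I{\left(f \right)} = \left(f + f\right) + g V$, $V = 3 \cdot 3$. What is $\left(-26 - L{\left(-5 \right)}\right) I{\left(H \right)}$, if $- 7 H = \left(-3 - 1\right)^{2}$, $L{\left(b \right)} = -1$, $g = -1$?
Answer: $\frac{2375}{7} \approx 339.29$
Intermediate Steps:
$V = 9$
$H = - \frac{16}{7}$ ($H = - \frac{\left(-3 - 1\right)^{2}}{7} = - \frac{\left(-4\right)^{2}}{7} = \left(- \frac{1}{7}\right) 16 = - \frac{16}{7} \approx -2.2857$)
$I{\left(f \right)} = -9 + 2 f$ ($I{\left(f \right)} = \left(f + f\right) - 9 = 2 f - 9 = -9 + 2 f$)
$\left(-26 - L{\left(-5 \right)}\right) I{\left(H \right)} = \left(-26 - -1\right) \left(-9 + 2 \left(- \frac{16}{7}\right)\right) = \left(-26 + 1\right) \left(-9 - \frac{32}{7}\right) = \left(-25\right) \left(- \frac{95}{7}\right) = \frac{2375}{7}$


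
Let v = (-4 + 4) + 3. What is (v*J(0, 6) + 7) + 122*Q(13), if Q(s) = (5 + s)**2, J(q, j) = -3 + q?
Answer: 39526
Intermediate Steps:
v = 3 (v = 0 + 3 = 3)
(v*J(0, 6) + 7) + 122*Q(13) = (3*(-3 + 0) + 7) + 122*(5 + 13)**2 = (3*(-3) + 7) + 122*18**2 = (-9 + 7) + 122*324 = -2 + 39528 = 39526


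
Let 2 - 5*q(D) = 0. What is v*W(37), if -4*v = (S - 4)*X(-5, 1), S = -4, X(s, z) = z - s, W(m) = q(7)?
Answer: 24/5 ≈ 4.8000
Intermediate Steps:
q(D) = ⅖ (q(D) = ⅖ - ⅕*0 = ⅖ + 0 = ⅖)
W(m) = ⅖
v = 12 (v = -(-4 - 4)*(1 - 1*(-5))/4 = -(-2)*(1 + 5) = -(-2)*6 = -¼*(-48) = 12)
v*W(37) = 12*(⅖) = 24/5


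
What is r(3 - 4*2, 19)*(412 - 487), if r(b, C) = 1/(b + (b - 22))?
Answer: 75/32 ≈ 2.3438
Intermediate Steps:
r(b, C) = 1/(-22 + 2*b) (r(b, C) = 1/(b + (-22 + b)) = 1/(-22 + 2*b))
r(3 - 4*2, 19)*(412 - 487) = (1/(2*(-11 + (3 - 4*2))))*(412 - 487) = (1/(2*(-11 + (3 - 8))))*(-75) = (1/(2*(-11 - 5)))*(-75) = ((½)/(-16))*(-75) = ((½)*(-1/16))*(-75) = -1/32*(-75) = 75/32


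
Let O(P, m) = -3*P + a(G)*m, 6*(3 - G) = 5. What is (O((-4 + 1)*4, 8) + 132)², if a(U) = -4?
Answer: 18496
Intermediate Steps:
G = 13/6 (G = 3 - ⅙*5 = 3 - ⅚ = 13/6 ≈ 2.1667)
O(P, m) = -4*m - 3*P (O(P, m) = -3*P - 4*m = -4*m - 3*P)
(O((-4 + 1)*4, 8) + 132)² = ((-4*8 - 3*(-4 + 1)*4) + 132)² = ((-32 - (-9)*4) + 132)² = ((-32 - 3*(-12)) + 132)² = ((-32 + 36) + 132)² = (4 + 132)² = 136² = 18496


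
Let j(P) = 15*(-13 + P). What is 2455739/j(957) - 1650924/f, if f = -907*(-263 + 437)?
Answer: 68489483557/372450480 ≈ 183.89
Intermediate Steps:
j(P) = -195 + 15*P
f = -157818 (f = -907*174 = -157818)
2455739/j(957) - 1650924/f = 2455739/(-195 + 15*957) - 1650924/(-157818) = 2455739/(-195 + 14355) - 1650924*(-1/157818) = 2455739/14160 + 275154/26303 = 68489483557/372450480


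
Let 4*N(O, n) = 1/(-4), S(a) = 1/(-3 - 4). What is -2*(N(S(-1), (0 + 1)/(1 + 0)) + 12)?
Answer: -191/8 ≈ -23.875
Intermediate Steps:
S(a) = -1/7 (S(a) = 1/(-7) = -1/7)
N(O, n) = -1/16 (N(O, n) = (1/4)/(-4) = (1/4)*(-1/4) = -1/16)
-2*(N(S(-1), (0 + 1)/(1 + 0)) + 12) = -2*(-1/16 + 12) = -2*191/16 = -191/8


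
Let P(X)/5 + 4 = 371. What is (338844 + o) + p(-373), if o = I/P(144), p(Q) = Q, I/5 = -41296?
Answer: 124177561/367 ≈ 3.3836e+5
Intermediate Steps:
I = -206480 (I = 5*(-41296) = -206480)
P(X) = 1835 (P(X) = -20 + 5*371 = -20 + 1855 = 1835)
o = -41296/367 (o = -206480/1835 = -206480*1/1835 = -41296/367 ≈ -112.52)
(338844 + o) + p(-373) = (338844 - 41296/367) - 373 = 124314452/367 - 373 = 124177561/367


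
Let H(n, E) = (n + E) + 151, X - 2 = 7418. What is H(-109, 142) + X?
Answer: 7604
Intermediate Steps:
X = 7420 (X = 2 + 7418 = 7420)
H(n, E) = 151 + E + n (H(n, E) = (E + n) + 151 = 151 + E + n)
H(-109, 142) + X = (151 + 142 - 109) + 7420 = 184 + 7420 = 7604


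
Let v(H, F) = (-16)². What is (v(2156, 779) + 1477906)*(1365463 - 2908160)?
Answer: -2280356082914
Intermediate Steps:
v(H, F) = 256
(v(2156, 779) + 1477906)*(1365463 - 2908160) = (256 + 1477906)*(1365463 - 2908160) = 1478162*(-1542697) = -2280356082914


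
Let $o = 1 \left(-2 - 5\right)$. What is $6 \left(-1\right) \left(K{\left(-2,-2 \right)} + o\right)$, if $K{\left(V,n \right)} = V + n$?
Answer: $66$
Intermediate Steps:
$o = -7$ ($o = 1 \left(-7\right) = -7$)
$6 \left(-1\right) \left(K{\left(-2,-2 \right)} + o\right) = 6 \left(-1\right) \left(\left(-2 - 2\right) - 7\right) = - 6 \left(-4 - 7\right) = \left(-6\right) \left(-11\right) = 66$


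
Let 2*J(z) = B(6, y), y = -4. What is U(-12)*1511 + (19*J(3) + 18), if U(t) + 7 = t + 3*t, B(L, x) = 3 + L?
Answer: -166003/2 ≈ -83002.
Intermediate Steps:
J(z) = 9/2 (J(z) = (3 + 6)/2 = (½)*9 = 9/2)
U(t) = -7 + 4*t (U(t) = -7 + (t + 3*t) = -7 + 4*t)
U(-12)*1511 + (19*J(3) + 18) = (-7 + 4*(-12))*1511 + (19*(9/2) + 18) = (-7 - 48)*1511 + (171/2 + 18) = -55*1511 + 207/2 = -83105 + 207/2 = -166003/2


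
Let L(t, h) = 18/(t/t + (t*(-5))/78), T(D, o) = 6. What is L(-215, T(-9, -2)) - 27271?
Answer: -31442059/1153 ≈ -27270.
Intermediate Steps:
L(t, h) = 18/(1 - 5*t/78) (L(t, h) = 18/(1 - 5*t*(1/78)) = 18/(1 - 5*t/78))
L(-215, T(-9, -2)) - 27271 = -1404/(-78 + 5*(-215)) - 27271 = -1404/(-78 - 1075) - 27271 = -1404/(-1153) - 27271 = -1404*(-1/1153) - 27271 = 1404/1153 - 27271 = -31442059/1153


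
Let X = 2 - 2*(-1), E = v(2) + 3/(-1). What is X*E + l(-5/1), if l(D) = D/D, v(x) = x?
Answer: -3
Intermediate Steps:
l(D) = 1
E = -1 (E = 2 + 3/(-1) = 2 - 1*3 = 2 - 3 = -1)
X = 4 (X = 2 + 2 = 4)
X*E + l(-5/1) = 4*(-1) + 1 = -4 + 1 = -3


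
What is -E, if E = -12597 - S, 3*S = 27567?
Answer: 21786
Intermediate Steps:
S = 9189 (S = (⅓)*27567 = 9189)
E = -21786 (E = -12597 - 1*9189 = -12597 - 9189 = -21786)
-E = -1*(-21786) = 21786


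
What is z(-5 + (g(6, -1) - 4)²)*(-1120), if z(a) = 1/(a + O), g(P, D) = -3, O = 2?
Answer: -560/23 ≈ -24.348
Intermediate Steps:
z(a) = 1/(2 + a) (z(a) = 1/(a + 2) = 1/(2 + a))
z(-5 + (g(6, -1) - 4)²)*(-1120) = -1120/(2 + (-5 + (-3 - 4)²)) = -1120/(2 + (-5 + (-7)²)) = -1120/(2 + (-5 + 49)) = -1120/(2 + 44) = -1120/46 = (1/46)*(-1120) = -560/23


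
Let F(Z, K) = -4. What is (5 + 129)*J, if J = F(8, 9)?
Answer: -536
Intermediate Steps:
J = -4
(5 + 129)*J = (5 + 129)*(-4) = 134*(-4) = -536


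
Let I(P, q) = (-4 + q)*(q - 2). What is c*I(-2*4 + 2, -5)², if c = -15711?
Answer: -62356959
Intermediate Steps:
I(P, q) = (-4 + q)*(-2 + q)
c*I(-2*4 + 2, -5)² = -15711*(8 + (-5)² - 6*(-5))² = -15711*(8 + 25 + 30)² = -15711*63² = -15711*3969 = -62356959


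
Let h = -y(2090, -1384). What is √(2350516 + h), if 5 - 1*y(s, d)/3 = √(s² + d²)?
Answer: √(2350501 + 6*√1570889) ≈ 1535.6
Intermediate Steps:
y(s, d) = 15 - 3*√(d² + s²) (y(s, d) = 15 - 3*√(s² + d²) = 15 - 3*√(d² + s²))
h = -15 + 6*√1570889 (h = -(15 - 3*√((-1384)² + 2090²)) = -(15 - 3*√(1915456 + 4368100)) = -(15 - 6*√1570889) = -15 + 6*√1570889 ≈ 7505.1)
√(2350516 + h) = √(2350516 + (-15 + 6*√1570889)) = √(2350501 + 6*√1570889)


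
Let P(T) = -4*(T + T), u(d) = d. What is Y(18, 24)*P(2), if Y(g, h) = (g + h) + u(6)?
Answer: -768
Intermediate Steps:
P(T) = -8*T
Y(g, h) = 6 + g + h (Y(g, h) = (g + h) + 6 = 6 + g + h)
Y(18, 24)*P(2) = (6 + 18 + 24)*(-8*2) = 48*(-16) = -768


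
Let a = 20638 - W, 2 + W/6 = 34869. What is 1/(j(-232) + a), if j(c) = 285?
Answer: -1/188279 ≈ -5.3113e-6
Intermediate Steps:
W = 209202 (W = -12 + 6*34869 = -12 + 209214 = 209202)
a = -188564 (a = 20638 - 1*209202 = 20638 - 209202 = -188564)
1/(j(-232) + a) = 1/(285 - 188564) = 1/(-188279) = -1/188279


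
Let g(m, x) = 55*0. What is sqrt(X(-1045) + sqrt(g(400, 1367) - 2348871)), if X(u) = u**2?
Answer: sqrt(1092025 + I*sqrt(2348871)) ≈ 1045.0 + 0.733*I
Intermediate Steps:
g(m, x) = 0
sqrt(X(-1045) + sqrt(g(400, 1367) - 2348871)) = sqrt((-1045)**2 + sqrt(0 - 2348871)) = sqrt(1092025 + sqrt(-2348871)) = sqrt(1092025 + I*sqrt(2348871))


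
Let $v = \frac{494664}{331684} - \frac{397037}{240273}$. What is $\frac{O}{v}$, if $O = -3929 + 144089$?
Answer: $- \frac{2792502629009280}{3209104259} \approx -8.7018 \cdot 10^{5}$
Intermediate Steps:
$v = - \frac{3209104259}{19923677433}$ ($v = 494664 \cdot \frac{1}{331684} - \frac{397037}{240273} = \frac{123666}{82921} - \frac{397037}{240273} = - \frac{3209104259}{19923677433} \approx -0.16107$)
$O = 140160$
$\frac{O}{v} = \frac{140160}{- \frac{3209104259}{19923677433}} = 140160 \left(- \frac{19923677433}{3209104259}\right) = - \frac{2792502629009280}{3209104259}$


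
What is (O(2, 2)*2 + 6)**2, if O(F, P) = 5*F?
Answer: 676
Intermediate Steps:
(O(2, 2)*2 + 6)**2 = ((5*2)*2 + 6)**2 = (10*2 + 6)**2 = (20 + 6)**2 = 26**2 = 676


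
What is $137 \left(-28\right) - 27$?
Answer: $-3863$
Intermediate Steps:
$137 \left(-28\right) - 27 = -3836 - 27 = -3863$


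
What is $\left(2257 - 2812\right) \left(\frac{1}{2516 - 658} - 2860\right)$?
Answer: $\frac{2949202845}{1858} \approx 1.5873 \cdot 10^{6}$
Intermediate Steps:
$\left(2257 - 2812\right) \left(\frac{1}{2516 - 658} - 2860\right) = - 555 \left(\frac{1}{1858} - 2860\right) = \left(-555\right) \left(- \frac{5313879}{1858}\right) = \frac{2949202845}{1858}$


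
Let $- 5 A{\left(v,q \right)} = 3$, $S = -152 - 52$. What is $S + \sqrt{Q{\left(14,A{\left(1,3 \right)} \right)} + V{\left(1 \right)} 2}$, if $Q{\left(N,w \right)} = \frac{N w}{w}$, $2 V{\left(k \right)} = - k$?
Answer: $-204 + \sqrt{13} \approx -200.39$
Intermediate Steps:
$S = -204$ ($S = -152 - 52 = -204$)
$A{\left(v,q \right)} = - \frac{3}{5}$ ($A{\left(v,q \right)} = \left(- \frac{1}{5}\right) 3 = - \frac{3}{5}$)
$V{\left(k \right)} = - \frac{k}{2}$ ($V{\left(k \right)} = \frac{\left(-1\right) k}{2} = - \frac{k}{2}$)
$Q{\left(N,w \right)} = N$
$S + \sqrt{Q{\left(14,A{\left(1,3 \right)} \right)} + V{\left(1 \right)} 2} = -204 + \sqrt{14 + \left(- \frac{1}{2}\right) 1 \cdot 2} = -204 + \sqrt{14 - 1} = -204 + \sqrt{13}$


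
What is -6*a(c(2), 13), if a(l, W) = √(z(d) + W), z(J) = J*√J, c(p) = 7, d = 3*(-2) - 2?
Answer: -6*√(13 - 16*I*√2) ≈ -26.528 + 15.353*I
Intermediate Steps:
d = -8 (d = -6 - 2 = -8)
z(J) = J^(3/2)
a(l, W) = √(W - 16*I*√2) (a(l, W) = √((-8)^(3/2) + W) = √(-16*I*√2 + W) = √(W - 16*I*√2))
-6*a(c(2), 13) = -6*√(13 - 16*I*√2)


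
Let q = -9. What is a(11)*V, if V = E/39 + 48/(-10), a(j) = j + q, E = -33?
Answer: -734/65 ≈ -11.292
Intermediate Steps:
a(j) = -9 + j (a(j) = j - 9 = -9 + j)
V = -367/65 (V = -33/39 + 48/(-10) = -33*1/39 + 48*(-⅒) = -11/13 - 24/5 = -367/65 ≈ -5.6462)
a(11)*V = (-9 + 11)*(-367/65) = 2*(-367/65) = -734/65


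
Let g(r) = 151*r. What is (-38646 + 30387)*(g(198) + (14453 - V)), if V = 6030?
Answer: -316493139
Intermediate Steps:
(-38646 + 30387)*(g(198) + (14453 - V)) = (-38646 + 30387)*(151*198 + (14453 - 1*6030)) = -8259*(29898 + (14453 - 6030)) = -8259*(29898 + 8423) = -8259*38321 = -316493139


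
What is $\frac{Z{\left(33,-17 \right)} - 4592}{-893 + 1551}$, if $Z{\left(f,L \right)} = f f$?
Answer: $- \frac{3503}{658} \approx -5.3237$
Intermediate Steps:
$Z{\left(f,L \right)} = f^{2}$
$\frac{Z{\left(33,-17 \right)} - 4592}{-893 + 1551} = \frac{33^{2} - 4592}{-893 + 1551} = \frac{1089 - 4592}{658} = \left(-3503\right) \frac{1}{658} = - \frac{3503}{658}$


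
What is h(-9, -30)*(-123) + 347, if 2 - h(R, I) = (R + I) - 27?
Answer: -8017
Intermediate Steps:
h(R, I) = 29 - I - R (h(R, I) = 2 - ((R + I) - 27) = 2 - ((I + R) - 27) = 2 - (-27 + I + R) = 2 + (27 - I - R) = 29 - I - R)
h(-9, -30)*(-123) + 347 = (29 - 1*(-30) - 1*(-9))*(-123) + 347 = (29 + 30 + 9)*(-123) + 347 = 68*(-123) + 347 = -8364 + 347 = -8017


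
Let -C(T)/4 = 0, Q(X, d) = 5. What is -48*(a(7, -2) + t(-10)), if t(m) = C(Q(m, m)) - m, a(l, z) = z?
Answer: -384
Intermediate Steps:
C(T) = 0 (C(T) = -4*0 = 0)
t(m) = -m (t(m) = 0 - m = -m)
-48*(a(7, -2) + t(-10)) = -48*(-2 - 1*(-10)) = -48*(-2 + 10) = -48*8 = -384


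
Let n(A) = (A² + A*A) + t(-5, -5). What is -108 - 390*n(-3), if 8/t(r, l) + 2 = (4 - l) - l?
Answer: -7388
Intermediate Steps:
t(r, l) = 8/(2 - 2*l) (t(r, l) = 8/(-2 + ((4 - l) - l)) = 8/(-2 + (4 - 2*l)) = 8/(2 - 2*l))
n(A) = ⅔ + 2*A² (n(A) = (A² + A*A) - 4/(-1 - 5) = (A² + A²) - 4/(-6) = 2*A² - 4*(-⅙) = 2*A² + ⅔ = ⅔ + 2*A²)
-108 - 390*n(-3) = -108 - 390*(⅔ + 2*(-3)²) = -108 - 390*(⅔ + 2*9) = -108 - 390*(⅔ + 18) = -108 - 390*56/3 = -108 - 7280 = -7388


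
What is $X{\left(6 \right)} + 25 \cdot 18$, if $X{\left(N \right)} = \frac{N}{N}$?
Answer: $451$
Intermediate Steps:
$X{\left(N \right)} = 1$
$X{\left(6 \right)} + 25 \cdot 18 = 1 + 25 \cdot 18 = 1 + 450 = 451$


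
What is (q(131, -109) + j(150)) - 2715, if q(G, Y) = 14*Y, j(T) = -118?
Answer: -4359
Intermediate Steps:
(q(131, -109) + j(150)) - 2715 = (14*(-109) - 118) - 2715 = (-1526 - 118) - 2715 = -1644 - 2715 = -4359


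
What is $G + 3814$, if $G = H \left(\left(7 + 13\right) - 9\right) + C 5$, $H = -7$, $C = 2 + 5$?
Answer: $3772$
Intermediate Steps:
$C = 7$
$G = -42$ ($G = - 7 \left(\left(7 + 13\right) - 9\right) + 7 \cdot 5 = - 7 \left(20 - 9\right) + 35 = \left(-7\right) 11 + 35 = -77 + 35 = -42$)
$G + 3814 = -42 + 3814 = 3772$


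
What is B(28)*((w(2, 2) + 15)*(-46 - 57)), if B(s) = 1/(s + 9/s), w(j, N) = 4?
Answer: -54796/793 ≈ -69.100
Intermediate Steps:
B(28)*((w(2, 2) + 15)*(-46 - 57)) = (28/(9 + 28²))*((4 + 15)*(-46 - 57)) = (28/(9 + 784))*(19*(-103)) = (28/793)*(-1957) = -54796/793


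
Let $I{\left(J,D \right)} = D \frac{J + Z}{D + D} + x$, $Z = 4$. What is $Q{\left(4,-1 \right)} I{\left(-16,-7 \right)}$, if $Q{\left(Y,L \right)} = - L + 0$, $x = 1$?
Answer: $-5$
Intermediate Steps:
$Q{\left(Y,L \right)} = - L$
$I{\left(J,D \right)} = 3 + \frac{J}{2}$ ($I{\left(J,D \right)} = D \frac{J + 4}{D + D} + 1 = D \frac{4 + J}{2 D} + 1 = \left(2 + \frac{J}{2}\right) + 1 = 3 + \frac{J}{2}$)
$Q{\left(4,-1 \right)} I{\left(-16,-7 \right)} = \left(-1\right) \left(-1\right) \left(3 + \frac{1}{2} \left(-16\right)\right) = 1 \left(3 - 8\right) = 1 \left(-5\right) = -5$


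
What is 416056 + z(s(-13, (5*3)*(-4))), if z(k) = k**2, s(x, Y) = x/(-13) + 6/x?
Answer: 70313513/169 ≈ 4.1606e+5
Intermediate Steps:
s(x, Y) = 6/x - x/13 (s(x, Y) = x*(-1/13) + 6/x = -x/13 + 6/x = 6/x - x/13)
416056 + z(s(-13, (5*3)*(-4))) = 416056 + (6/(-13) - 1/13*(-13))**2 = 416056 + (6*(-1/13) + 1)**2 = 416056 + (-6/13 + 1)**2 = 416056 + (7/13)**2 = 416056 + 49/169 = 70313513/169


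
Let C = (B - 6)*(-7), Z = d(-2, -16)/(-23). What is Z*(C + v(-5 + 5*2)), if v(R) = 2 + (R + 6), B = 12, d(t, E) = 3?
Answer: 87/23 ≈ 3.7826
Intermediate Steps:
v(R) = 8 + R (v(R) = 2 + (6 + R) = 8 + R)
Z = -3/23 (Z = 3/(-23) = 3*(-1/23) = -3/23 ≈ -0.13043)
C = -42 (C = (12 - 6)*(-7) = 6*(-7) = -42)
Z*(C + v(-5 + 5*2)) = -3*(-42 + (8 + (-5 + 5*2)))/23 = -3*(-42 + (8 + (-5 + 10)))/23 = -3*(-42 + (8 + 5))/23 = -3*(-42 + 13)/23 = -3/23*(-29) = 87/23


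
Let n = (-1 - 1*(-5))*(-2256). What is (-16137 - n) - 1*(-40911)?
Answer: 33798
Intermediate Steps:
n = -9024 (n = (-1 + 5)*(-2256) = 4*(-2256) = -9024)
(-16137 - n) - 1*(-40911) = (-16137 - 1*(-9024)) - 1*(-40911) = (-16137 + 9024) + 40911 = -7113 + 40911 = 33798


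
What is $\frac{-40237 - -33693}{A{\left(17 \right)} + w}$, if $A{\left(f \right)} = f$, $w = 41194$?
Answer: $- \frac{6544}{41211} \approx -0.15879$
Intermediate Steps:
$\frac{-40237 - -33693}{A{\left(17 \right)} + w} = \frac{-40237 - -33693}{17 + 41194} = \frac{-40237 + 33693}{41211} = \left(-6544\right) \frac{1}{41211} = - \frac{6544}{41211}$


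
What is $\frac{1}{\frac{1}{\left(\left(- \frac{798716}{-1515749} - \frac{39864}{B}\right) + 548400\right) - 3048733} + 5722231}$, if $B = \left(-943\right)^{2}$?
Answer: $\frac{3370143899886986685}{19284741898392863827211734} \approx 1.7476 \cdot 10^{-7}$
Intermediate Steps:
$B = 889249$
$\frac{1}{\frac{1}{\left(\left(- \frac{798716}{-1515749} - \frac{39864}{B}\right) + 548400\right) - 3048733} + 5722231} = \frac{1}{\frac{1}{\left(\left(- \frac{798716}{-1515749} - \frac{39864}{889249}\right) + 548400\right) - 3048733} + 5722231} = \frac{1}{\frac{1}{\left(\left(\left(-798716\right) \left(- \frac{1}{1515749}\right) - \frac{39864}{889249}\right) + 548400\right) - 3048733} + 5722231} = \frac{1}{\frac{1}{\left(\left(\frac{798716}{1515749} - \frac{39864}{889249}\right) + 548400\right) - 3048733} + 5722231} = \frac{1}{\frac{1}{\left(\frac{649833586148}{1347878282501} + 548400\right) - 3048733} + 5722231} = \frac{1}{\frac{1}{\frac{739177099957134548}{1347878282501} - 3048733} + 5722231} = \frac{1}{\frac{1}{- \frac{3370143899886986685}{1347878282501}} + 5722231} = \frac{1}{- \frac{1347878282501}{3370143899886986685} + 5722231} = \frac{1}{\frac{19284741898392863827211734}{3370143899886986685}} = \frac{3370143899886986685}{19284741898392863827211734}$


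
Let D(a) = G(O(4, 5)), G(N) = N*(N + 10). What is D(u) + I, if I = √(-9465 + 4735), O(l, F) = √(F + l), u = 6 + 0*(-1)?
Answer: 39 + I*√4730 ≈ 39.0 + 68.775*I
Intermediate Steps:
u = 6 (u = 6 + 0 = 6)
G(N) = N*(10 + N)
D(a) = 39 (D(a) = √(5 + 4)*(10 + √(5 + 4)) = √9*(10 + √9) = 3*(10 + 3) = 3*13 = 39)
I = I*√4730 (I = √(-4730) = I*√4730 ≈ 68.775*I)
D(u) + I = 39 + I*√4730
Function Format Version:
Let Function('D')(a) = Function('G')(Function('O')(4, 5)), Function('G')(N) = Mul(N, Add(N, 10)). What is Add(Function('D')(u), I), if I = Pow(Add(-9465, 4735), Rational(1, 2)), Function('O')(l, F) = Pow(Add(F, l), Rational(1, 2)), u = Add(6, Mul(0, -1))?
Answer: Add(39, Mul(I, Pow(4730, Rational(1, 2)))) ≈ Add(39.000, Mul(68.775, I))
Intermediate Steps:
u = 6 (u = Add(6, 0) = 6)
Function('G')(N) = Mul(N, Add(10, N))
Function('D')(a) = 39 (Function('D')(a) = Mul(Pow(Add(5, 4), Rational(1, 2)), Add(10, Pow(Add(5, 4), Rational(1, 2)))) = Mul(Pow(9, Rational(1, 2)), Add(10, Pow(9, Rational(1, 2)))) = Mul(3, Add(10, 3)) = Mul(3, 13) = 39)
I = Mul(I, Pow(4730, Rational(1, 2))) (I = Pow(-4730, Rational(1, 2)) = Mul(I, Pow(4730, Rational(1, 2))) ≈ Mul(68.775, I))
Add(Function('D')(u), I) = Add(39, Mul(I, Pow(4730, Rational(1, 2))))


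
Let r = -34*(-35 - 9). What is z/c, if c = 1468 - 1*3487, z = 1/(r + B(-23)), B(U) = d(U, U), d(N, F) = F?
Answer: -1/2973987 ≈ -3.3625e-7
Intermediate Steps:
r = 1496 (r = -34*(-44) = 1496)
B(U) = U
z = 1/1473 (z = 1/(1496 - 23) = 1/1473 ≈ 0.00067889)
c = -2019 (c = 1468 - 3487 = -2019)
z/c = (1/1473)/(-2019) = (1/1473)*(-1/2019) = -1/2973987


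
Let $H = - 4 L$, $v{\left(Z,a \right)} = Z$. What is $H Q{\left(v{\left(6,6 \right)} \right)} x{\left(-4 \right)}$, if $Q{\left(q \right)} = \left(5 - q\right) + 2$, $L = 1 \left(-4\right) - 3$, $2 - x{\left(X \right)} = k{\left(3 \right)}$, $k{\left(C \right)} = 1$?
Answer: $28$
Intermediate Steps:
$x{\left(X \right)} = 1$ ($x{\left(X \right)} = 2 - 1 = 1$)
$L = -7$ ($L = -4 - 3 = -7$)
$Q{\left(q \right)} = 7 - q$
$H = 28$ ($H = \left(-4\right) \left(-7\right) = 28$)
$H Q{\left(v{\left(6,6 \right)} \right)} x{\left(-4 \right)} = 28 \left(7 - 6\right) 1 = 28 \cdot 1 \cdot 1 = 28 \cdot 1 = 28$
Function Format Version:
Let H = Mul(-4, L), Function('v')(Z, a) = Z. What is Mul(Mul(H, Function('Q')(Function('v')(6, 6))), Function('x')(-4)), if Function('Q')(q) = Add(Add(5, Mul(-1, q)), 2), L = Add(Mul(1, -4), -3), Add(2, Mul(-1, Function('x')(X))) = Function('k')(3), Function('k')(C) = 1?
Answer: 28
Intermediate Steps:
Function('x')(X) = 1 (Function('x')(X) = Add(2, Mul(-1, 1)) = Add(2, -1) = 1)
L = -7 (L = Add(-4, -3) = -7)
Function('Q')(q) = Add(7, Mul(-1, q))
H = 28 (H = Mul(-4, -7) = 28)
Mul(Mul(H, Function('Q')(Function('v')(6, 6))), Function('x')(-4)) = Mul(Mul(28, Add(7, Mul(-1, 6))), 1) = Mul(Mul(28, Add(7, -6)), 1) = Mul(Mul(28, 1), 1) = Mul(28, 1) = 28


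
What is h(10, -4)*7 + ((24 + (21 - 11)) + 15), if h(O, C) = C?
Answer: 21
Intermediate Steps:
h(10, -4)*7 + ((24 + (21 - 11)) + 15) = -4*7 + ((24 + (21 - 11)) + 15) = -28 + ((24 + 10) + 15) = -28 + (34 + 15) = -28 + 49 = 21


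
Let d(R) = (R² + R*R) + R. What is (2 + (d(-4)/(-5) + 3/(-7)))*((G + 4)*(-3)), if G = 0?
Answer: 1692/35 ≈ 48.343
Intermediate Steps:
d(R) = R + 2*R² (d(R) = (R² + R²) + R = 2*R² + R = R + 2*R²)
(2 + (d(-4)/(-5) + 3/(-7)))*((G + 4)*(-3)) = (2 + (-4*(1 + 2*(-4))/(-5) + 3/(-7)))*((0 + 4)*(-3)) = (2 + (-4*(1 - 8)*(-⅕) + 3*(-⅐)))*(4*(-3)) = (2 + (-4*(-7)*(-⅕) - 3/7))*(-12) = (2 + (28*(-⅕) - 3/7))*(-12) = (2 + (-28/5 - 3/7))*(-12) = (2 - 211/35)*(-12) = -141/35*(-12) = 1692/35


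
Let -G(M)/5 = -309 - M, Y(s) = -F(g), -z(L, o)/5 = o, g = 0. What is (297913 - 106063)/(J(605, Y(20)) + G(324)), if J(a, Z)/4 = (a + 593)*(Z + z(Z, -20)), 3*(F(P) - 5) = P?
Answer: 38370/91681 ≈ 0.41852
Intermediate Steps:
z(L, o) = -5*o
F(P) = 5 + P/3
Y(s) = -5 (Y(s) = -(5 + (⅓)*0) = -(5 + 0) = -1*5 = -5)
G(M) = 1545 + 5*M (G(M) = -5*(-309 - M) = 1545 + 5*M)
J(a, Z) = 4*(100 + Z)*(593 + a) (J(a, Z) = 4*((a + 593)*(Z - 5*(-20))) = 4*((593 + a)*(Z + 100)) = 4*((593 + a)*(100 + Z)) = 4*((100 + Z)*(593 + a)) = 4*(100 + Z)*(593 + a))
(297913 - 106063)/(J(605, Y(20)) + G(324)) = (297913 - 106063)/((237200 + 400*605 + 2372*(-5) + 4*(-5)*605) + (1545 + 5*324)) = 191850/((237200 + 242000 - 11860 - 12100) + (1545 + 1620)) = 191850/(455240 + 3165) = 191850/458405 = 191850*(1/458405) = 38370/91681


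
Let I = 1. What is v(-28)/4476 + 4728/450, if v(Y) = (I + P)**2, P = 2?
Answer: 1175921/111900 ≈ 10.509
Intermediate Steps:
v(Y) = 9 (v(Y) = (1 + 2)**2 = 3**2 = 9)
v(-28)/4476 + 4728/450 = 9/4476 + 4728/450 = 9*(1/4476) + 4728*(1/450) = 3/1492 + 788/75 = 1175921/111900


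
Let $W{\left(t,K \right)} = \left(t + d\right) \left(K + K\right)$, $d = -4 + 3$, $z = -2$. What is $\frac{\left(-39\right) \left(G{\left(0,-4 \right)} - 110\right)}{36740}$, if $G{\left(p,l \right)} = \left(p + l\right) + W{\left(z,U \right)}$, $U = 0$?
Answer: $\frac{2223}{18370} \approx 0.12101$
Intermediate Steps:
$d = -1$
$W{\left(t,K \right)} = 2 K \left(-1 + t\right)$ ($W{\left(t,K \right)} = \left(t - 1\right) \left(K + K\right) = \left(-1 + t\right) 2 K = 2 K \left(-1 + t\right)$)
$G{\left(p,l \right)} = l + p$ ($G{\left(p,l \right)} = \left(p + l\right) + 2 \cdot 0 \left(-1 - 2\right) = \left(l + p\right) + 2 \cdot 0 \left(-3\right) = \left(l + p\right) + 0 = l + p$)
$\frac{\left(-39\right) \left(G{\left(0,-4 \right)} - 110\right)}{36740} = \frac{\left(-39\right) \left(\left(-4 + 0\right) - 110\right)}{36740} = - 39 \left(-4 - 110\right) \frac{1}{36740} = \left(-39\right) \left(-114\right) \frac{1}{36740} = 4446 \cdot \frac{1}{36740} = \frac{2223}{18370}$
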